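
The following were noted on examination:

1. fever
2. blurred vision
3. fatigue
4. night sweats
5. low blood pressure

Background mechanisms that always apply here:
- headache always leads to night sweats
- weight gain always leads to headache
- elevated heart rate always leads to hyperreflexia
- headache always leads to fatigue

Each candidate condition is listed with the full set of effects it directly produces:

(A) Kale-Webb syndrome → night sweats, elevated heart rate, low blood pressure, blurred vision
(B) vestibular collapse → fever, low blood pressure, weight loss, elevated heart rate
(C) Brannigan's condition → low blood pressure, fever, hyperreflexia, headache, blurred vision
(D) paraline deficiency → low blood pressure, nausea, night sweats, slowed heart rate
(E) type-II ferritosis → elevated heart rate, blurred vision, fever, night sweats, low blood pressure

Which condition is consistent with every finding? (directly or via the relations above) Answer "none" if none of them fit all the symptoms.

Testing each hypothesis:
(A) Kale-Webb syndrome — fever ✗; blurred vision ✓; fatigue ✗; night sweats ✓; low blood pressure ✓
(B) vestibular collapse — fever ✓; blurred vision ✗; fatigue ✗; night sweats ✗; low blood pressure ✓
(C) Brannigan's condition — fever ✓; blurred vision ✓; fatigue ✓ (via headache → fatigue); night sweats ✓ (via headache → night sweats); low blood pressure ✓
(D) paraline deficiency — fever ✗; blurred vision ✗; fatigue ✗; night sweats ✓; low blood pressure ✓
(E) type-II ferritosis — does not account for fatigue
(C) alone accounts for all the evidence.

C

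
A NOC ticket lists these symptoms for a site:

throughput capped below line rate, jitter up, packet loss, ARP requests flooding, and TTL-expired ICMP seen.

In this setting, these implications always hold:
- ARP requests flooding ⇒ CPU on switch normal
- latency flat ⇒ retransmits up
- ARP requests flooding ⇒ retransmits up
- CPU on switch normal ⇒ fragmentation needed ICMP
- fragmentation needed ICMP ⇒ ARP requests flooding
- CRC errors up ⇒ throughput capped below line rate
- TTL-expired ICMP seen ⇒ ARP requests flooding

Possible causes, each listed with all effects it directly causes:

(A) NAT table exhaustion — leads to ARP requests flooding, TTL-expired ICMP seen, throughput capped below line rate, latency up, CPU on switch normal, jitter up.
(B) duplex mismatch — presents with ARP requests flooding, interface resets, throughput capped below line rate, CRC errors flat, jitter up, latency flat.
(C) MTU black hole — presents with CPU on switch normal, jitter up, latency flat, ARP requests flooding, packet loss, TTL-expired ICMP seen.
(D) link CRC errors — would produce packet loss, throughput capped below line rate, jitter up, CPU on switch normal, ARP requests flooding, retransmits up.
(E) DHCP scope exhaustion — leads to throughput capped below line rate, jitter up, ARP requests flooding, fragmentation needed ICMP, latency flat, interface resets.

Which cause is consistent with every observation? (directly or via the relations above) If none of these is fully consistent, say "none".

none

Checking each candidate against the observations:
(A) NAT table exhaustion — throughput capped below line rate +; jitter up +; packet loss -; ARP requests flooding +; TTL-expired ICMP seen +
(B) duplex mismatch — does not account for packet loss, TTL-expired ICMP seen
(C) MTU black hole — throughput capped below line rate -; jitter up +; packet loss +; ARP requests flooding +; TTL-expired ICMP seen +
(D) link CRC errors — does not account for TTL-expired ICMP seen
(E) DHCP scope exhaustion — throughput capped below line rate +; jitter up +; packet loss -; ARP requests flooding +; TTL-expired ICMP seen -
None of the listed candidates fits everything.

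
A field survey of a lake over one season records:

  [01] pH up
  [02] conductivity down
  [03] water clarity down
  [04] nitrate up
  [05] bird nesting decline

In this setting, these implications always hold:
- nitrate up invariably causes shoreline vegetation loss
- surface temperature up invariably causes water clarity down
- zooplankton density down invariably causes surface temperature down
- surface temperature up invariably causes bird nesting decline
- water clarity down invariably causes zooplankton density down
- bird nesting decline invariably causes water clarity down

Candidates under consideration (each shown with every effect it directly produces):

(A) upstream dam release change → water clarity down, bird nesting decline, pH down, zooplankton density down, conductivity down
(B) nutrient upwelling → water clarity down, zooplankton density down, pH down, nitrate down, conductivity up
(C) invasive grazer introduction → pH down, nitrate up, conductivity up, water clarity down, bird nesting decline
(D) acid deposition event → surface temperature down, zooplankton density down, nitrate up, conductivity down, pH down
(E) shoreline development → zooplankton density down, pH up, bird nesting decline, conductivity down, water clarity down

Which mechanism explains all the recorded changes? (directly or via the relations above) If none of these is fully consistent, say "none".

Testing each hypothesis:
(A) upstream dam release change — fails on pH up, nitrate up (predicts pH down, not pH up)
(B) nutrient upwelling — pH up -; conductivity down -; water clarity down +; nitrate up -; bird nesting decline -
(C) invasive grazer introduction — pH up -; conductivity down -; water clarity down +; nitrate up +; bird nesting decline +
(D) acid deposition event — pH up -; conductivity down +; water clarity down -; nitrate up +; bird nesting decline -
(E) shoreline development — pH up +; conductivity down +; water clarity down +; nitrate up -; bird nesting decline +
No candidate is consistent with all observations.

none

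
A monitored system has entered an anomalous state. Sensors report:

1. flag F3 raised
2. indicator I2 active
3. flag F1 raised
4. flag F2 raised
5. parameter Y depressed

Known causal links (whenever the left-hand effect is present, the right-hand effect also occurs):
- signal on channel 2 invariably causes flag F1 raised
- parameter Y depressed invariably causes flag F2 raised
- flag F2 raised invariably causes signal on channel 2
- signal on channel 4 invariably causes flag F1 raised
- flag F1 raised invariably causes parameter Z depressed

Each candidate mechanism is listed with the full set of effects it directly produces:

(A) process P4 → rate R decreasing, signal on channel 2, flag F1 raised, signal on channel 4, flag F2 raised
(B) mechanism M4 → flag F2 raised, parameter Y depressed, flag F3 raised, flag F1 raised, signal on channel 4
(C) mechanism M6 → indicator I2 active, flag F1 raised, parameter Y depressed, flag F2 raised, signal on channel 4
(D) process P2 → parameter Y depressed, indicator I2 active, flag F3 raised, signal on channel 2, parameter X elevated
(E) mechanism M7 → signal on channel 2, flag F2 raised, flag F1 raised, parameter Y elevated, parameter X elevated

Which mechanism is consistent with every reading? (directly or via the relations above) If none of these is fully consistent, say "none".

D

Per-candidate check:
(A) process P4 — flag F3 raised miss; indicator I2 active miss; flag F1 raised match; flag F2 raised match; parameter Y depressed miss
(B) mechanism M4 — flag F3 raised match; indicator I2 active miss; flag F1 raised match; flag F2 raised match; parameter Y depressed match
(C) mechanism M6 — does not account for flag F3 raised
(D) process P2 — accounts for every observation (flag F1 raised via signal on channel 2 → flag F1 raised)
(E) mechanism M7 — flag F3 raised miss; indicator I2 active miss; flag F1 raised match; flag F2 raised match; parameter Y depressed miss
(D) is the only candidate with no mismatches.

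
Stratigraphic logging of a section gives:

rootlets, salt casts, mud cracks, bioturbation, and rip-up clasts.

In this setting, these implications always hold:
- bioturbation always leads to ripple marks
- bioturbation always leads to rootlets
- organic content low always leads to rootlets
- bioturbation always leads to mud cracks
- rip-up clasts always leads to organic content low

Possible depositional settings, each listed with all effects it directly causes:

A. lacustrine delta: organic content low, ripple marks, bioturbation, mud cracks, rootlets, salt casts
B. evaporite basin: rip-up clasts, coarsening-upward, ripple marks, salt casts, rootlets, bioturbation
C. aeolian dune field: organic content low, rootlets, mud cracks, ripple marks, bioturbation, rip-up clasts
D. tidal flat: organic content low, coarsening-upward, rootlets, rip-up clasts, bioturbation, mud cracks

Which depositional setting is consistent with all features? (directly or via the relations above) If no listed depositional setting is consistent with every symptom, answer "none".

B

Testing each hypothesis:
(A) lacustrine delta — rootlets ✓; salt casts ✓; mud cracks ✓; bioturbation ✓; rip-up clasts ✗
(B) evaporite basin — accounts for every observation (mud cracks by bioturbation → mud cracks)
(C) aeolian dune field — does not account for salt casts
(D) tidal flat — rootlets ✓; salt casts ✗; mud cracks ✓; bioturbation ✓; rip-up clasts ✓
Only (B) is consistent with every observation.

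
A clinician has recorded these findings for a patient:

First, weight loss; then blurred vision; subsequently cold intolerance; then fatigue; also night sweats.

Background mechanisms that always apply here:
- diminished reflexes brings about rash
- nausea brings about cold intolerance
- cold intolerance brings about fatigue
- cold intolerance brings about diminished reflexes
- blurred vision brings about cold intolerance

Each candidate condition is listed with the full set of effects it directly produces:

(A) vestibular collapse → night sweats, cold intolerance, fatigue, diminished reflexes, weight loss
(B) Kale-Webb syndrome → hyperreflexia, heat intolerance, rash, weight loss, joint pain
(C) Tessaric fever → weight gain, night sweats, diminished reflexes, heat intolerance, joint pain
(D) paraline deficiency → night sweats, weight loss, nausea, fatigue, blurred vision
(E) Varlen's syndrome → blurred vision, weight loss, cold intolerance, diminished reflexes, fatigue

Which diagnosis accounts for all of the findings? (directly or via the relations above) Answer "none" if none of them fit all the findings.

D

Per-candidate check:
(A) vestibular collapse — does not account for blurred vision
(B) Kale-Webb syndrome — weight loss yes; blurred vision NO; cold intolerance NO; fatigue NO; night sweats NO
(C) Tessaric fever — fails on weight loss, blurred vision, cold intolerance, fatigue (predicts weight gain, not weight loss; predicts heat intolerance, not cold intolerance)
(D) paraline deficiency — weight loss yes; blurred vision yes; cold intolerance yes (via nausea → cold intolerance); fatigue yes; night sweats yes
(E) Varlen's syndrome — does not account for night sweats
Only (D) is consistent with every observation.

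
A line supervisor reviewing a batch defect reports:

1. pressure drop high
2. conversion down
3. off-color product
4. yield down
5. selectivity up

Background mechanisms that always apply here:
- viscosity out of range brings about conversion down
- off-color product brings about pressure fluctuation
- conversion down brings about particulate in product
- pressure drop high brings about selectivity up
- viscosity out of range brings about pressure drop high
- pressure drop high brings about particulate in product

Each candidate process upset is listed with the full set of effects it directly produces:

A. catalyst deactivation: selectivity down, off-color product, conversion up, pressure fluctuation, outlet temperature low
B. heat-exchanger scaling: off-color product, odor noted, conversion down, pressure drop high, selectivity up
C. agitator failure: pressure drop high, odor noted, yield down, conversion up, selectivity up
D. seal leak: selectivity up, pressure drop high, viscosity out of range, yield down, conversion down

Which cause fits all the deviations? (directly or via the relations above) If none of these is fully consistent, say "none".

none

Testing each hypothesis:
(A) catalyst deactivation — fails on pressure drop high, conversion down, yield down, selectivity up (predicts conversion up, not conversion down; predicts selectivity down, not selectivity up)
(B) heat-exchanger scaling — pressure drop high ✓; conversion down ✓; off-color product ✓; yield down ✗; selectivity up ✓
(C) agitator failure — pressure drop high ✓; conversion down ✗; off-color product ✗; yield down ✓; selectivity up ✓
(D) seal leak — does not account for off-color product
No candidate is consistent with all observations.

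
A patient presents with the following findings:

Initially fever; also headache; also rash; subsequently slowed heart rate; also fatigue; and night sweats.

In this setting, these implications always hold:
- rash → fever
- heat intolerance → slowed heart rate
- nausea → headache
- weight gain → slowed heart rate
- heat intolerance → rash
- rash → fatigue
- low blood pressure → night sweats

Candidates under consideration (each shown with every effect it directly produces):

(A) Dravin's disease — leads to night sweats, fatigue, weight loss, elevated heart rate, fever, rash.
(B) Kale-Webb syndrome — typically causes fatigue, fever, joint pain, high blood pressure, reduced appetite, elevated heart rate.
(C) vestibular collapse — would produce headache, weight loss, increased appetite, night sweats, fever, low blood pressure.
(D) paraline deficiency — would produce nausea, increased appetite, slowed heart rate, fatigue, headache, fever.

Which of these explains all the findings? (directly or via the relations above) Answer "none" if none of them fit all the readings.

none

Testing each hypothesis:
(A) Dravin's disease — fails on headache, slowed heart rate (predicts elevated heart rate, not slowed heart rate)
(B) Kale-Webb syndrome — fails on headache, rash, slowed heart rate, night sweats (predicts elevated heart rate, not slowed heart rate)
(C) vestibular collapse — does not account for rash, slowed heart rate, fatigue
(D) paraline deficiency — does not account for rash, night sweats
None of the listed candidates fits everything.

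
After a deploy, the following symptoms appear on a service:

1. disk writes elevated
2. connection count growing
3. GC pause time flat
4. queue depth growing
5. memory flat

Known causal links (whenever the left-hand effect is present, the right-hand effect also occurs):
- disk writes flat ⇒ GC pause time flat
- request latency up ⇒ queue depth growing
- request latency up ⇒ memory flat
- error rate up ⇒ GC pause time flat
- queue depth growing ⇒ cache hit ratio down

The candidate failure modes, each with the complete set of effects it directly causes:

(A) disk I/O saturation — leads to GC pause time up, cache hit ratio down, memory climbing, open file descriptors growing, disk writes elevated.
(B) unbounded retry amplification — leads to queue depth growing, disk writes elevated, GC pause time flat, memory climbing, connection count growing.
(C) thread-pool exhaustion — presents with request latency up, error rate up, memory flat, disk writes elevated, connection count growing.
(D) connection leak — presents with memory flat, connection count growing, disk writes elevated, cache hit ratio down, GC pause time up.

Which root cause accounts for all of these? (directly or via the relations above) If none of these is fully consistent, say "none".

For each candidate, compare predicted effects to what was observed:
(A) disk I/O saturation — disk writes elevated match; connection count growing miss; GC pause time flat miss; queue depth growing miss; memory flat miss
(B) unbounded retry amplification — disk writes elevated match; connection count growing match; GC pause time flat match; queue depth growing match; memory flat miss
(C) thread-pool exhaustion — disk writes elevated match; connection count growing match; GC pause time flat match (via error rate up → GC pause time flat); queue depth growing match (via request latency up → queue depth growing); memory flat match
(D) connection leak — fails on GC pause time flat, queue depth growing (predicts GC pause time up, not GC pause time flat)
(C) alone accounts for all the evidence.

C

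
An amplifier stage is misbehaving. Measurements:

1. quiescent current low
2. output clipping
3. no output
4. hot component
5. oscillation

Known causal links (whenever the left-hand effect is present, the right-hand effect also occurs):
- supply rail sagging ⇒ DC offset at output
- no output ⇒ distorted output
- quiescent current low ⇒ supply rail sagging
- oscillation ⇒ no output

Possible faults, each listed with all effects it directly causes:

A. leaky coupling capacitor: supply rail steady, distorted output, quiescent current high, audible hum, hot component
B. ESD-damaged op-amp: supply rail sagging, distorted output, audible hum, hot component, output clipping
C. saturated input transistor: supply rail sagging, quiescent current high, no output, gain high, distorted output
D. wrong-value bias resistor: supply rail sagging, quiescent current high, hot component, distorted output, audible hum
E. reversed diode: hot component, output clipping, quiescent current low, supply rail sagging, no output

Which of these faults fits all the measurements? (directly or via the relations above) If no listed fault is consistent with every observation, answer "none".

none

For each candidate, compare predicted effects to what was observed:
(A) leaky coupling capacitor — fails on quiescent current low, output clipping, no output, oscillation (predicts quiescent current high, not quiescent current low)
(B) ESD-damaged op-amp — quiescent current low -; output clipping +; no output -; hot component +; oscillation -
(C) saturated input transistor — fails on quiescent current low, output clipping, hot component, oscillation (predicts quiescent current high, not quiescent current low)
(D) wrong-value bias resistor — fails on quiescent current low, output clipping, no output, oscillation (predicts quiescent current high, not quiescent current low)
(E) reversed diode — quiescent current low +; output clipping +; no output +; hot component +; oscillation -
None of the listed candidates fits everything.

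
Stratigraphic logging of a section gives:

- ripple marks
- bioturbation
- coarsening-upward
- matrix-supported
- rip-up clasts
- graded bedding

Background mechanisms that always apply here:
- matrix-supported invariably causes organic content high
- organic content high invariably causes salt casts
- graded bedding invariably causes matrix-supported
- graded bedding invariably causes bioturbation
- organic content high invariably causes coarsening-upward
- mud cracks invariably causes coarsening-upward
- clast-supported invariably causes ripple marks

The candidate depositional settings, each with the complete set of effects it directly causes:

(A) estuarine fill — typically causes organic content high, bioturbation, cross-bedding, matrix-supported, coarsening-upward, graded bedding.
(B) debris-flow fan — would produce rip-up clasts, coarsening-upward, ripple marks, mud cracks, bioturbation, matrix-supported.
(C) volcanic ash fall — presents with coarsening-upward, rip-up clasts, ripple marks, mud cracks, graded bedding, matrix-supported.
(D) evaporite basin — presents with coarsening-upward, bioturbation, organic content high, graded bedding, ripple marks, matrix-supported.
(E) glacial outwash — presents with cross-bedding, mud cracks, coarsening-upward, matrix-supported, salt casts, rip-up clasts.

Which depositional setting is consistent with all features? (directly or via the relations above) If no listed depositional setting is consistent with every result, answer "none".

For each candidate, compare predicted effects to what was observed:
(A) estuarine fill — ripple marks -; bioturbation +; coarsening-upward +; matrix-supported +; rip-up clasts -; graded bedding +
(B) debris-flow fan — ripple marks +; bioturbation +; coarsening-upward +; matrix-supported +; rip-up clasts +; graded bedding -
(C) volcanic ash fall — accounts for every observation (bioturbation by graded bedding → bioturbation)
(D) evaporite basin — does not account for rip-up clasts
(E) glacial outwash — ripple marks -; bioturbation -; coarsening-upward +; matrix-supported +; rip-up clasts +; graded bedding -
(C) is the only candidate with no mismatches.

C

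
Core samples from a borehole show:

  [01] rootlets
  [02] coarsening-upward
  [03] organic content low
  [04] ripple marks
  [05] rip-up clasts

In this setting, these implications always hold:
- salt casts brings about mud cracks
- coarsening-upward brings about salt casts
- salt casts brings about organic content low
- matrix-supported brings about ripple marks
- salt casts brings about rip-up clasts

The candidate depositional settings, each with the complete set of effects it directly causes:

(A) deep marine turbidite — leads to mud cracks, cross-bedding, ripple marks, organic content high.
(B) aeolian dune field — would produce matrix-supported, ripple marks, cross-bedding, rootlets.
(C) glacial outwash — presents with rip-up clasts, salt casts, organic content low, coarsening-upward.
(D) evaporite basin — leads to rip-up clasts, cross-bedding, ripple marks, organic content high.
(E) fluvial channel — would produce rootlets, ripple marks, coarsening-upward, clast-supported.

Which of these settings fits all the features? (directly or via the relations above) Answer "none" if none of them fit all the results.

Testing each hypothesis:
(A) deep marine turbidite — rootlets -; coarsening-upward -; organic content low -; ripple marks +; rip-up clasts -
(B) aeolian dune field — rootlets +; coarsening-upward -; organic content low -; ripple marks +; rip-up clasts -
(C) glacial outwash — does not account for rootlets, ripple marks
(D) evaporite basin — rootlets -; coarsening-upward -; organic content low -; ripple marks +; rip-up clasts +
(E) fluvial channel — accounts for every observation (organic content low through coarsening-upward → salt casts → organic content low)
(E) is the only candidate with no mismatches.

E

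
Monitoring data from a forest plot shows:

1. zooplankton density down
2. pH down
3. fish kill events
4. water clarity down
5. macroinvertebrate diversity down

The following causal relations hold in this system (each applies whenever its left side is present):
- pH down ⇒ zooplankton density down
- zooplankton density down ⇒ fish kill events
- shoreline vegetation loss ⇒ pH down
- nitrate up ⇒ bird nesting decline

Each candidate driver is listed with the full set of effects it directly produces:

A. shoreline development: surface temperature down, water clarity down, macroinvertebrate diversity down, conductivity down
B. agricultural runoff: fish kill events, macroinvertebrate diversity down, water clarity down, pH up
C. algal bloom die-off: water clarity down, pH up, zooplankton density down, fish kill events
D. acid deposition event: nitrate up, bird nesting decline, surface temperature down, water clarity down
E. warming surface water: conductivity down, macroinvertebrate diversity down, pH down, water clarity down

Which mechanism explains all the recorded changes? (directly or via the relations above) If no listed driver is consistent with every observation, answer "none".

E

For each candidate, compare predicted effects to what was observed:
(A) shoreline development — does not account for zooplankton density down, pH down, fish kill events
(B) agricultural runoff — zooplankton density down -; pH down -; fish kill events +; water clarity down +; macroinvertebrate diversity down +
(C) algal bloom die-off — zooplankton density down +; pH down -; fish kill events +; water clarity down +; macroinvertebrate diversity down -
(D) acid deposition event — zooplankton density down -; pH down -; fish kill events -; water clarity down +; macroinvertebrate diversity down -
(E) warming surface water — accounts for every observation (zooplankton density down via pH down → zooplankton density down)
(E) alone accounts for all the evidence.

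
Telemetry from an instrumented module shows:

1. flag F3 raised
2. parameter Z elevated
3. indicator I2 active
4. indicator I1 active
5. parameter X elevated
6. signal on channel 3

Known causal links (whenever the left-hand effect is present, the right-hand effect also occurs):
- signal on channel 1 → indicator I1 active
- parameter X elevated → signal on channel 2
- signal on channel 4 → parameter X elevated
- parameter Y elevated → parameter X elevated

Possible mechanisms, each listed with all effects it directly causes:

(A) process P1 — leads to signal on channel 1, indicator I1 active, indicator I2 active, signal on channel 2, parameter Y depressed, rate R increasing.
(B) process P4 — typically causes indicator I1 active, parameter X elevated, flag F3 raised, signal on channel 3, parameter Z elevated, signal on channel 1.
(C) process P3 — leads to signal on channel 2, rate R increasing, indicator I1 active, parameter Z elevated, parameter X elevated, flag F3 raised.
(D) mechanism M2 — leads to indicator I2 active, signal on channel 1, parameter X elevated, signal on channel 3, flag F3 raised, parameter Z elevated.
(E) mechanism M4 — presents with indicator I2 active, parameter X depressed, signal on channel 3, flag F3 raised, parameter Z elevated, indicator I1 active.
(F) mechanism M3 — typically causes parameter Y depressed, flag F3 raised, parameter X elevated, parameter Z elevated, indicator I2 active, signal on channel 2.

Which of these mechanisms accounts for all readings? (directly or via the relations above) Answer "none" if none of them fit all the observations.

Testing each hypothesis:
(A) process P1 — flag F3 raised miss; parameter Z elevated miss; indicator I2 active match; indicator I1 active match; parameter X elevated miss; signal on channel 3 miss
(B) process P4 — flag F3 raised match; parameter Z elevated match; indicator I2 active miss; indicator I1 active match; parameter X elevated match; signal on channel 3 match
(C) process P3 — does not account for indicator I2 active, signal on channel 3
(D) mechanism M2 — flag F3 raised match; parameter Z elevated match; indicator I2 active match; indicator I1 active match (via signal on channel 1 → indicator I1 active); parameter X elevated match; signal on channel 3 match
(E) mechanism M4 — fails on parameter X elevated (predicts parameter X depressed, not parameter X elevated)
(F) mechanism M3 — flag F3 raised match; parameter Z elevated match; indicator I2 active match; indicator I1 active miss; parameter X elevated match; signal on channel 3 miss
Only (D) is consistent with every observation.

D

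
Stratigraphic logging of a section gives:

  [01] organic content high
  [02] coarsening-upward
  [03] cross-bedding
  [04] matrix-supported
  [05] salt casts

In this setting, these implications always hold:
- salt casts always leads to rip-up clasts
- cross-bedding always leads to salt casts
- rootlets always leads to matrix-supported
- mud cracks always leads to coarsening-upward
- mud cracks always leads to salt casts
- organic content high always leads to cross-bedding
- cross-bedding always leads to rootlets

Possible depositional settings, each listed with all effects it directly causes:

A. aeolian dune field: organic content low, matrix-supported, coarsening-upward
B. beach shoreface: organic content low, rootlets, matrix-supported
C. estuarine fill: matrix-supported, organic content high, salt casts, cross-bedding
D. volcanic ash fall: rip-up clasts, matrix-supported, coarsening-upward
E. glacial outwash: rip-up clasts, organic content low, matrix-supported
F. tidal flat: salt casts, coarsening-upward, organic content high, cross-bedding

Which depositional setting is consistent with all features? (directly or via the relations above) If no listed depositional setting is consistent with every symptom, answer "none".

F

For each candidate, compare predicted effects to what was observed:
(A) aeolian dune field — organic content high NO; coarsening-upward yes; cross-bedding NO; matrix-supported yes; salt casts NO
(B) beach shoreface — organic content high NO; coarsening-upward NO; cross-bedding NO; matrix-supported yes; salt casts NO
(C) estuarine fill — does not account for coarsening-upward
(D) volcanic ash fall — organic content high NO; coarsening-upward yes; cross-bedding NO; matrix-supported yes; salt casts NO
(E) glacial outwash — fails on organic content high, coarsening-upward, cross-bedding, salt casts (predicts organic content low, not organic content high)
(F) tidal flat — accounts for every observation (matrix-supported through cross-bedding → rootlets → matrix-supported)
(F) alone accounts for all the evidence.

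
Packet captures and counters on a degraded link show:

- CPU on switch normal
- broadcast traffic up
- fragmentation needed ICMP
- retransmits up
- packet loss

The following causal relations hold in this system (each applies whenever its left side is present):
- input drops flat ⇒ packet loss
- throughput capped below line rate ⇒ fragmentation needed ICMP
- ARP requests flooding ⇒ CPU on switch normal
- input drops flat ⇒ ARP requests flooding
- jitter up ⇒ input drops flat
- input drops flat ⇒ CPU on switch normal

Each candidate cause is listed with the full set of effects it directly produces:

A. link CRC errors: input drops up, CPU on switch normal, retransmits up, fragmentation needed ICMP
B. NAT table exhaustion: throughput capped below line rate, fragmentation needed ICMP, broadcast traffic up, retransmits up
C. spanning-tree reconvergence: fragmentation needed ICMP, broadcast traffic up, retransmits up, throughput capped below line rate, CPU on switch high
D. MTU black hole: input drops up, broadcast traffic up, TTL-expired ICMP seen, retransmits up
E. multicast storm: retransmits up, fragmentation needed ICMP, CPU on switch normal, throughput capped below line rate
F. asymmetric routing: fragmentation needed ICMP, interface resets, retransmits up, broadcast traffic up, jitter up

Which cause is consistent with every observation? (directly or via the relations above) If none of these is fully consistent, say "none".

For each candidate, compare predicted effects to what was observed:
(A) link CRC errors — does not account for broadcast traffic up, packet loss
(B) NAT table exhaustion — does not account for CPU on switch normal, packet loss
(C) spanning-tree reconvergence — CPU on switch normal miss; broadcast traffic up match; fragmentation needed ICMP match; retransmits up match; packet loss miss
(D) MTU black hole — does not account for CPU on switch normal, fragmentation needed ICMP, packet loss
(E) multicast storm — does not account for broadcast traffic up, packet loss
(F) asymmetric routing — accounts for every observation (CPU on switch normal through jitter up → input drops flat → CPU on switch normal)
Only (F) is consistent with every observation.

F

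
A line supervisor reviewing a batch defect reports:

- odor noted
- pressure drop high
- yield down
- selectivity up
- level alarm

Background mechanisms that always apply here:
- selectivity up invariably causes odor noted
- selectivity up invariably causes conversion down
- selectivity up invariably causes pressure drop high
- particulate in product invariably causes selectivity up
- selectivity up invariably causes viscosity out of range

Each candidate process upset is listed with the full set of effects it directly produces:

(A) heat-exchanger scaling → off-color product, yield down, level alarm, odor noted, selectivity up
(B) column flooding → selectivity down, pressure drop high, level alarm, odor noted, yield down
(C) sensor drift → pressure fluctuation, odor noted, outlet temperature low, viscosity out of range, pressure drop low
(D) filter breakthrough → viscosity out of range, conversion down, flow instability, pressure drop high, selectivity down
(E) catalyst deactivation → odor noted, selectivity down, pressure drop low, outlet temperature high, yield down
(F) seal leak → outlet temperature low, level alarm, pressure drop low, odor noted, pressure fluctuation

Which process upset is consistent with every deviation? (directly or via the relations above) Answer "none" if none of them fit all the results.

A

Per-candidate check:
(A) heat-exchanger scaling — accounts for every observation (pressure drop high through selectivity up → pressure drop high)
(B) column flooding — odor noted match; pressure drop high match; yield down match; selectivity up miss; level alarm match
(C) sensor drift — fails on pressure drop high, yield down, selectivity up, level alarm (predicts pressure drop low, not pressure drop high)
(D) filter breakthrough — odor noted miss; pressure drop high match; yield down miss; selectivity up miss; level alarm miss
(E) catalyst deactivation — odor noted match; pressure drop high miss; yield down match; selectivity up miss; level alarm miss
(F) seal leak — odor noted match; pressure drop high miss; yield down miss; selectivity up miss; level alarm match
(A) is the only candidate with no mismatches.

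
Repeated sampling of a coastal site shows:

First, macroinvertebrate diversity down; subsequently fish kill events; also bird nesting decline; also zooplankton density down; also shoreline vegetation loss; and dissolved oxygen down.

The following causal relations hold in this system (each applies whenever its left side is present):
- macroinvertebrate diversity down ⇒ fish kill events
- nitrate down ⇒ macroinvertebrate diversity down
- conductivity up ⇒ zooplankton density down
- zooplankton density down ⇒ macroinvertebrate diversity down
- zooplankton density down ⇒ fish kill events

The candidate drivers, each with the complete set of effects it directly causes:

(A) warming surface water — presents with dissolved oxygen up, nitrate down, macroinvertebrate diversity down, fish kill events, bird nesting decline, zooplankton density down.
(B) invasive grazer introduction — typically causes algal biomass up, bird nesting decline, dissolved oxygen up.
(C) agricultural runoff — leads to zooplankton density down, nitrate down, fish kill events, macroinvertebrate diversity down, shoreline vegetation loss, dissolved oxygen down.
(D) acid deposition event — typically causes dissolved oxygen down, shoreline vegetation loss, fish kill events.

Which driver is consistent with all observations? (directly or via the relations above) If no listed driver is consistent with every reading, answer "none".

Checking each candidate against the observations:
(A) warming surface water — fails on shoreline vegetation loss, dissolved oxygen down (predicts dissolved oxygen up, not dissolved oxygen down)
(B) invasive grazer introduction — macroinvertebrate diversity down NO; fish kill events NO; bird nesting decline yes; zooplankton density down NO; shoreline vegetation loss NO; dissolved oxygen down NO
(C) agricultural runoff — macroinvertebrate diversity down yes; fish kill events yes; bird nesting decline NO; zooplankton density down yes; shoreline vegetation loss yes; dissolved oxygen down yes
(D) acid deposition event — macroinvertebrate diversity down NO; fish kill events yes; bird nesting decline NO; zooplankton density down NO; shoreline vegetation loss yes; dissolved oxygen down yes
None of the listed candidates fits everything.

none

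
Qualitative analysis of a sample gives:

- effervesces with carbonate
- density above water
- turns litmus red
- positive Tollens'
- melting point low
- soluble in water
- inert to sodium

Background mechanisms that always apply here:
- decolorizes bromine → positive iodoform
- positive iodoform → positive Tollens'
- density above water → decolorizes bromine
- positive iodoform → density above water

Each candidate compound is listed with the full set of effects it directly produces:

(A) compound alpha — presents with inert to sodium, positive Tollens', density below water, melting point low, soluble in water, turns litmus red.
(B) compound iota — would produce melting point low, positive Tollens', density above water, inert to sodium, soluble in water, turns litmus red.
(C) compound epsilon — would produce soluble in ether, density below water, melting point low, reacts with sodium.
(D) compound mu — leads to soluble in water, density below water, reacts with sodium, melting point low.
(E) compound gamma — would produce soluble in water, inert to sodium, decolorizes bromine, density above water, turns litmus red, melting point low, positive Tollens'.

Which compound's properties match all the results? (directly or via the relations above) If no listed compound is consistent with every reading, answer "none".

none

Checking each candidate against the observations:
(A) compound alpha — effervesces with carbonate ✗; density above water ✗; turns litmus red ✓; positive Tollens' ✓; melting point low ✓; soluble in water ✓; inert to sodium ✓
(B) compound iota — does not account for effervesces with carbonate
(C) compound epsilon — effervesces with carbonate ✗; density above water ✗; turns litmus red ✗; positive Tollens' ✗; melting point low ✓; soluble in water ✗; inert to sodium ✗
(D) compound mu — fails on effervesces with carbonate, density above water, turns litmus red, positive Tollens', inert to sodium (predicts density below water, not density above water; predicts reacts with sodium, not inert to sodium)
(E) compound gamma — effervesces with carbonate ✗; density above water ✓; turns litmus red ✓; positive Tollens' ✓; melting point low ✓; soluble in water ✓; inert to sodium ✓
Every candidate fails on at least one observation.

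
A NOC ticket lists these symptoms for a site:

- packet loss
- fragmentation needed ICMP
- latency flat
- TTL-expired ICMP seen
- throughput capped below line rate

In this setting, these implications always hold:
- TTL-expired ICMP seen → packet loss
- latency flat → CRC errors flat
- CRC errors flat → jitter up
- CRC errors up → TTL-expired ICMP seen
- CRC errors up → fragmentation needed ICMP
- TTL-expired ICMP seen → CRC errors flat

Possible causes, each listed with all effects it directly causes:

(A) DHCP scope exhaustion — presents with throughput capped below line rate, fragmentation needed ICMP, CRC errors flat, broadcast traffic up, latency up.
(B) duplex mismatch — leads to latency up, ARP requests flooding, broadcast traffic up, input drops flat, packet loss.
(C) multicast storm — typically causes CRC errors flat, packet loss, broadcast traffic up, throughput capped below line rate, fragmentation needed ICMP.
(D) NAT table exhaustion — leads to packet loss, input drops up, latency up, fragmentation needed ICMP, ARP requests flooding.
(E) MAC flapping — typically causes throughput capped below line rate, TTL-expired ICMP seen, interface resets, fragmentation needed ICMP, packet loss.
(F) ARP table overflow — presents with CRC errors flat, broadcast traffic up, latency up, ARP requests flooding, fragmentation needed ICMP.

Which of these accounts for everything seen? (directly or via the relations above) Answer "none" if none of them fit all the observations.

Checking each candidate against the observations:
(A) DHCP scope exhaustion — fails on packet loss, latency flat, TTL-expired ICMP seen (predicts latency up, not latency flat)
(B) duplex mismatch — fails on fragmentation needed ICMP, latency flat, TTL-expired ICMP seen, throughput capped below line rate (predicts latency up, not latency flat)
(C) multicast storm — packet loss yes; fragmentation needed ICMP yes; latency flat NO; TTL-expired ICMP seen NO; throughput capped below line rate yes
(D) NAT table exhaustion — fails on latency flat, TTL-expired ICMP seen, throughput capped below line rate (predicts latency up, not latency flat)
(E) MAC flapping — does not account for latency flat
(F) ARP table overflow — packet loss NO; fragmentation needed ICMP yes; latency flat NO; TTL-expired ICMP seen NO; throughput capped below line rate NO
No candidate is consistent with all observations.

none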